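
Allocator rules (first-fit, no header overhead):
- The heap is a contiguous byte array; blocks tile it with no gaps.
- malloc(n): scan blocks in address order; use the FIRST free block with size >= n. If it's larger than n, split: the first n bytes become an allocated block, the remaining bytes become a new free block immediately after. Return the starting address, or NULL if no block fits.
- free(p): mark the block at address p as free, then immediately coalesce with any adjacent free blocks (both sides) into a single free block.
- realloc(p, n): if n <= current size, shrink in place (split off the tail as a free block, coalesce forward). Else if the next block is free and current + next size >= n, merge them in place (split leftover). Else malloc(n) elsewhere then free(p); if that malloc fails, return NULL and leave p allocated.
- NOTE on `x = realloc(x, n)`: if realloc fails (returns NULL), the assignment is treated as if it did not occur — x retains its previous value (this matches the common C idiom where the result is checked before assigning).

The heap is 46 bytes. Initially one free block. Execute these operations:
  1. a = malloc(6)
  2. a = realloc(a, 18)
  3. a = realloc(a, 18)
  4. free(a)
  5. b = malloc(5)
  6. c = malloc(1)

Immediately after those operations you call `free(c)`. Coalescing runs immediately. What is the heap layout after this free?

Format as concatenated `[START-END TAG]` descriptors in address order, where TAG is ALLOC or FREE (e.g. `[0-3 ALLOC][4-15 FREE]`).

Op 1: a = malloc(6) -> a = 0; heap: [0-5 ALLOC][6-45 FREE]
Op 2: a = realloc(a, 18) -> a = 0; heap: [0-17 ALLOC][18-45 FREE]
Op 3: a = realloc(a, 18) -> a = 0; heap: [0-17 ALLOC][18-45 FREE]
Op 4: free(a) -> (freed a); heap: [0-45 FREE]
Op 5: b = malloc(5) -> b = 0; heap: [0-4 ALLOC][5-45 FREE]
Op 6: c = malloc(1) -> c = 5; heap: [0-4 ALLOC][5-5 ALLOC][6-45 FREE]
free(c): c = 5 -> block [5-5 ALLOC]; mark free, coalesce with adjacent free neighbors -> [0-4 ALLOC][5-45 FREE]

Answer: [0-4 ALLOC][5-45 FREE]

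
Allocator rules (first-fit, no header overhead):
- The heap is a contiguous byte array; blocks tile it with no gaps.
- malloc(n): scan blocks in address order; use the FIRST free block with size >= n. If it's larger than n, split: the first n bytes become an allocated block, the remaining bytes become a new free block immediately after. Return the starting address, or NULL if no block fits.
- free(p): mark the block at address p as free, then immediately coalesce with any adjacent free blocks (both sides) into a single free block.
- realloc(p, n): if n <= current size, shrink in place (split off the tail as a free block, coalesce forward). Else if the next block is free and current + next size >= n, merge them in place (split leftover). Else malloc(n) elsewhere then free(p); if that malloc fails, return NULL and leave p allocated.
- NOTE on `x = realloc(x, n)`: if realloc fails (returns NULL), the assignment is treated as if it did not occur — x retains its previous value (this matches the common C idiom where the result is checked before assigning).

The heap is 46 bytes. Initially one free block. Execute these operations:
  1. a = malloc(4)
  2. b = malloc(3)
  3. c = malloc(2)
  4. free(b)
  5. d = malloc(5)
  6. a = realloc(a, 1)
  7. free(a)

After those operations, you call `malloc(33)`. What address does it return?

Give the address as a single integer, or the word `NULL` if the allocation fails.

Op 1: a = malloc(4) -> a = 0; heap: [0-3 ALLOC][4-45 FREE]
Op 2: b = malloc(3) -> b = 4; heap: [0-3 ALLOC][4-6 ALLOC][7-45 FREE]
Op 3: c = malloc(2) -> c = 7; heap: [0-3 ALLOC][4-6 ALLOC][7-8 ALLOC][9-45 FREE]
Op 4: free(b) -> (freed b); heap: [0-3 ALLOC][4-6 FREE][7-8 ALLOC][9-45 FREE]
Op 5: d = malloc(5) -> d = 9; heap: [0-3 ALLOC][4-6 FREE][7-8 ALLOC][9-13 ALLOC][14-45 FREE]
Op 6: a = realloc(a, 1) -> a = 0; heap: [0-0 ALLOC][1-6 FREE][7-8 ALLOC][9-13 ALLOC][14-45 FREE]
Op 7: free(a) -> (freed a); heap: [0-6 FREE][7-8 ALLOC][9-13 ALLOC][14-45 FREE]
malloc(33): first-fit scan over [0-6 FREE][7-8 ALLOC][9-13 ALLOC][14-45 FREE] -> NULL

Answer: NULL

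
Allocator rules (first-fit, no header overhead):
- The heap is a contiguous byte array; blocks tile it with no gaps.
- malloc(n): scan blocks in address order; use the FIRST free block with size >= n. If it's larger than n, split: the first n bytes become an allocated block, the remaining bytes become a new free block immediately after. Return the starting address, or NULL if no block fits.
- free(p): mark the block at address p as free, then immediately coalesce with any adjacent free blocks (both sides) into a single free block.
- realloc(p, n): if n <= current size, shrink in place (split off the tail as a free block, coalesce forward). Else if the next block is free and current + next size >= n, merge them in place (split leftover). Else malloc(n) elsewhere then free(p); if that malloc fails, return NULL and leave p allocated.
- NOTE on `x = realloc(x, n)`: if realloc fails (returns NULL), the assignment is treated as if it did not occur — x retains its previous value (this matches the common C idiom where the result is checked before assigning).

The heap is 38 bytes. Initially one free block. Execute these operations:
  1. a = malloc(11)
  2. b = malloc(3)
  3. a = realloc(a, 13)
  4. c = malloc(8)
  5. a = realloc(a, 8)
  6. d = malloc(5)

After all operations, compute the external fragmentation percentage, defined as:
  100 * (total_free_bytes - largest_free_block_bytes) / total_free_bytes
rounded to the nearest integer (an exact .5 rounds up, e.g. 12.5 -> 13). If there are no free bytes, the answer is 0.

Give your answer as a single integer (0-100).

Op 1: a = malloc(11) -> a = 0; heap: [0-10 ALLOC][11-37 FREE]
Op 2: b = malloc(3) -> b = 11; heap: [0-10 ALLOC][11-13 ALLOC][14-37 FREE]
Op 3: a = realloc(a, 13) -> a = 14; heap: [0-10 FREE][11-13 ALLOC][14-26 ALLOC][27-37 FREE]
Op 4: c = malloc(8) -> c = 0; heap: [0-7 ALLOC][8-10 FREE][11-13 ALLOC][14-26 ALLOC][27-37 FREE]
Op 5: a = realloc(a, 8) -> a = 14; heap: [0-7 ALLOC][8-10 FREE][11-13 ALLOC][14-21 ALLOC][22-37 FREE]
Op 6: d = malloc(5) -> d = 22; heap: [0-7 ALLOC][8-10 FREE][11-13 ALLOC][14-21 ALLOC][22-26 ALLOC][27-37 FREE]
Free blocks: [3 11] total_free=14 largest=11 -> 100*(14-11)/14 = 300/14 ≈ 21.429 -> rounds to 21

Answer: 21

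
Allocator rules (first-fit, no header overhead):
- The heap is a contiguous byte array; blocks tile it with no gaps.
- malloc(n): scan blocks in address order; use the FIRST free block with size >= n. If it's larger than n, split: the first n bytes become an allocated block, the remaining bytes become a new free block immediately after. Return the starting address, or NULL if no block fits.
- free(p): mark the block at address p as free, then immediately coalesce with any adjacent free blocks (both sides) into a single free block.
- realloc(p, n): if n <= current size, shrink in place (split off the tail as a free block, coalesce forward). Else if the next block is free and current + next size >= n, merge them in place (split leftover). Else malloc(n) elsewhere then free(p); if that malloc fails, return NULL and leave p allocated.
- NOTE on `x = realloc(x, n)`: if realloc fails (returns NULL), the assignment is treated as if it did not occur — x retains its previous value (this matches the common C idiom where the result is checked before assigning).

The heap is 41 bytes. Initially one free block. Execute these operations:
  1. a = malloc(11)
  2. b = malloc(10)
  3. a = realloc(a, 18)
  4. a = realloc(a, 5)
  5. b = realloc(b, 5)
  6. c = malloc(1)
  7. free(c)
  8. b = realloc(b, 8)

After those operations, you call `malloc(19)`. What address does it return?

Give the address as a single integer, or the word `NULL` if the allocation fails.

Op 1: a = malloc(11) -> a = 0; heap: [0-10 ALLOC][11-40 FREE]
Op 2: b = malloc(10) -> b = 11; heap: [0-10 ALLOC][11-20 ALLOC][21-40 FREE]
Op 3: a = realloc(a, 18) -> a = 21; heap: [0-10 FREE][11-20 ALLOC][21-38 ALLOC][39-40 FREE]
Op 4: a = realloc(a, 5) -> a = 21; heap: [0-10 FREE][11-20 ALLOC][21-25 ALLOC][26-40 FREE]
Op 5: b = realloc(b, 5) -> b = 11; heap: [0-10 FREE][11-15 ALLOC][16-20 FREE][21-25 ALLOC][26-40 FREE]
Op 6: c = malloc(1) -> c = 0; heap: [0-0 ALLOC][1-10 FREE][11-15 ALLOC][16-20 FREE][21-25 ALLOC][26-40 FREE]
Op 7: free(c) -> (freed c); heap: [0-10 FREE][11-15 ALLOC][16-20 FREE][21-25 ALLOC][26-40 FREE]
Op 8: b = realloc(b, 8) -> b = 11; heap: [0-10 FREE][11-18 ALLOC][19-20 FREE][21-25 ALLOC][26-40 FREE]
malloc(19): first-fit scan over [0-10 FREE][11-18 ALLOC][19-20 FREE][21-25 ALLOC][26-40 FREE] -> NULL

Answer: NULL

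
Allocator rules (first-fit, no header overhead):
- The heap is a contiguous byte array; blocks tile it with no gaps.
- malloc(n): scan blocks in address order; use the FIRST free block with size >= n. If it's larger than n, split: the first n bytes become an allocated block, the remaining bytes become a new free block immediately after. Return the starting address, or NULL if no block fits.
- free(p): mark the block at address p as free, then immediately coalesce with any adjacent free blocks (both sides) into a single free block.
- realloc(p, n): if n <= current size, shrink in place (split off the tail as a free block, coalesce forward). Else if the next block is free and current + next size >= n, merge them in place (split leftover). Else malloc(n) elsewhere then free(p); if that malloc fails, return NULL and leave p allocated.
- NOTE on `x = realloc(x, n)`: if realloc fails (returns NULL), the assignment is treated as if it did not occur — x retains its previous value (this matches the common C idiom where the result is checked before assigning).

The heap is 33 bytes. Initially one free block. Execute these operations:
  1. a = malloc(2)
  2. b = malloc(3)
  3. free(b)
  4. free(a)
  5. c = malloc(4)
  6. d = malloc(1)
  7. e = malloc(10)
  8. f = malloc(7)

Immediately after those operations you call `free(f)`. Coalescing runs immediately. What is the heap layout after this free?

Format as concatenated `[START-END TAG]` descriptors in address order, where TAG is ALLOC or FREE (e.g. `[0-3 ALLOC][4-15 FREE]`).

Op 1: a = malloc(2) -> a = 0; heap: [0-1 ALLOC][2-32 FREE]
Op 2: b = malloc(3) -> b = 2; heap: [0-1 ALLOC][2-4 ALLOC][5-32 FREE]
Op 3: free(b) -> (freed b); heap: [0-1 ALLOC][2-32 FREE]
Op 4: free(a) -> (freed a); heap: [0-32 FREE]
Op 5: c = malloc(4) -> c = 0; heap: [0-3 ALLOC][4-32 FREE]
Op 6: d = malloc(1) -> d = 4; heap: [0-3 ALLOC][4-4 ALLOC][5-32 FREE]
Op 7: e = malloc(10) -> e = 5; heap: [0-3 ALLOC][4-4 ALLOC][5-14 ALLOC][15-32 FREE]
Op 8: f = malloc(7) -> f = 15; heap: [0-3 ALLOC][4-4 ALLOC][5-14 ALLOC][15-21 ALLOC][22-32 FREE]
free(f): f = 15 -> block [15-21 ALLOC]; mark free, coalesce with adjacent free neighbors -> [0-3 ALLOC][4-4 ALLOC][5-14 ALLOC][15-32 FREE]

Answer: [0-3 ALLOC][4-4 ALLOC][5-14 ALLOC][15-32 FREE]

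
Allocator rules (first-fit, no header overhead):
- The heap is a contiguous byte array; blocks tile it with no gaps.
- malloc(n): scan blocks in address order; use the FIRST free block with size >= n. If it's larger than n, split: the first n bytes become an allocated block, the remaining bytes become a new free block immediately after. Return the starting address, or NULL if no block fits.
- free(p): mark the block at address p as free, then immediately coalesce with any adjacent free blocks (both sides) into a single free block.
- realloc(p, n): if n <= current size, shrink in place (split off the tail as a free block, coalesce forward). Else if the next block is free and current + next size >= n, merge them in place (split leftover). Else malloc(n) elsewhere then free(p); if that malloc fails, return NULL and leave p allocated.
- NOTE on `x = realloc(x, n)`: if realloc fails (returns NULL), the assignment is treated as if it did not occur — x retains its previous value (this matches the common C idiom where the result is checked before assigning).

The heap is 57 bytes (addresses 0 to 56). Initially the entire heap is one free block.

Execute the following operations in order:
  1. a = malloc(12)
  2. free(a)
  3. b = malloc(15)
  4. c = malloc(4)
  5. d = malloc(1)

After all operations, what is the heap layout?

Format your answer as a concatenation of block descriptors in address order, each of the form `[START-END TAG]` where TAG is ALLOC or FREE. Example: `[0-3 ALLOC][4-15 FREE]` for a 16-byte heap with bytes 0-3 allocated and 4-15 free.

Answer: [0-14 ALLOC][15-18 ALLOC][19-19 ALLOC][20-56 FREE]

Derivation:
Op 1: a = malloc(12) -> a = 0; heap: [0-11 ALLOC][12-56 FREE]
Op 2: free(a) -> (freed a); heap: [0-56 FREE]
Op 3: b = malloc(15) -> b = 0; heap: [0-14 ALLOC][15-56 FREE]
Op 4: c = malloc(4) -> c = 15; heap: [0-14 ALLOC][15-18 ALLOC][19-56 FREE]
Op 5: d = malloc(1) -> d = 19; heap: [0-14 ALLOC][15-18 ALLOC][19-19 ALLOC][20-56 FREE]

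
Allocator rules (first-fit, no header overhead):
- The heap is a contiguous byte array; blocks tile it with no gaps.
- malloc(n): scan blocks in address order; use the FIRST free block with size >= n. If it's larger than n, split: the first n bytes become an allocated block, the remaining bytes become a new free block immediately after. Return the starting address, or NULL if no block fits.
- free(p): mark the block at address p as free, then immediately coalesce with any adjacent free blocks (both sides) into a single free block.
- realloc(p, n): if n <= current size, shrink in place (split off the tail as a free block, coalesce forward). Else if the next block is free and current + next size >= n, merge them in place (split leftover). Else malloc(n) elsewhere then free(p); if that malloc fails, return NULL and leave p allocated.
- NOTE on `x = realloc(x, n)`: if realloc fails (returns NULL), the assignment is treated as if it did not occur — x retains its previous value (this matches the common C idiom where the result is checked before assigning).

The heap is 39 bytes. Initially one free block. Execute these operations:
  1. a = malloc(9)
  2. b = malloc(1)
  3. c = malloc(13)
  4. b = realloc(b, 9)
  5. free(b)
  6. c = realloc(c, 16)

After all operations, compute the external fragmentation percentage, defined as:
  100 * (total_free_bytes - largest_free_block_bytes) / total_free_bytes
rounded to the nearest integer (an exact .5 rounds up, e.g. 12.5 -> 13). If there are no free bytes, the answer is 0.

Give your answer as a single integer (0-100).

Op 1: a = malloc(9) -> a = 0; heap: [0-8 ALLOC][9-38 FREE]
Op 2: b = malloc(1) -> b = 9; heap: [0-8 ALLOC][9-9 ALLOC][10-38 FREE]
Op 3: c = malloc(13) -> c = 10; heap: [0-8 ALLOC][9-9 ALLOC][10-22 ALLOC][23-38 FREE]
Op 4: b = realloc(b, 9) -> b = 23; heap: [0-8 ALLOC][9-9 FREE][10-22 ALLOC][23-31 ALLOC][32-38 FREE]
Op 5: free(b) -> (freed b); heap: [0-8 ALLOC][9-9 FREE][10-22 ALLOC][23-38 FREE]
Op 6: c = realloc(c, 16) -> c = 10; heap: [0-8 ALLOC][9-9 FREE][10-25 ALLOC][26-38 FREE]
Free blocks: [1 13] total_free=14 largest=13 -> 100*(14-13)/14 = 100/14 ≈ 7.143 -> rounds to 7

Answer: 7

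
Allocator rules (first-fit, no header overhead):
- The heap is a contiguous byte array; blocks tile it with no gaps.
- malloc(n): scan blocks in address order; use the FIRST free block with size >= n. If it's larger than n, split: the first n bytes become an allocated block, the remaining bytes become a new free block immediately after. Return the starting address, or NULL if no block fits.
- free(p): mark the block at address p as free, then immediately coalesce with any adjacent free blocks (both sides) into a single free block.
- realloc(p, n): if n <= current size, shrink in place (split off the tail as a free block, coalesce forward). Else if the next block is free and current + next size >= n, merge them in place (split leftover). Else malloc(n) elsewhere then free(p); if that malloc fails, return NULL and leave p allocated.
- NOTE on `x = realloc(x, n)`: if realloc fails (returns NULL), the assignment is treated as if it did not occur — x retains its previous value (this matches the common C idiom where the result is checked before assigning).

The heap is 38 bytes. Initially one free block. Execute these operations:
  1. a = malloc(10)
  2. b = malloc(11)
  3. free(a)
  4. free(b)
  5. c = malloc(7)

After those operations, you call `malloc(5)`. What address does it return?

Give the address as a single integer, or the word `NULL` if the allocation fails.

Op 1: a = malloc(10) -> a = 0; heap: [0-9 ALLOC][10-37 FREE]
Op 2: b = malloc(11) -> b = 10; heap: [0-9 ALLOC][10-20 ALLOC][21-37 FREE]
Op 3: free(a) -> (freed a); heap: [0-9 FREE][10-20 ALLOC][21-37 FREE]
Op 4: free(b) -> (freed b); heap: [0-37 FREE]
Op 5: c = malloc(7) -> c = 0; heap: [0-6 ALLOC][7-37 FREE]
malloc(5): first-fit scan over [0-6 ALLOC][7-37 FREE] -> 7

Answer: 7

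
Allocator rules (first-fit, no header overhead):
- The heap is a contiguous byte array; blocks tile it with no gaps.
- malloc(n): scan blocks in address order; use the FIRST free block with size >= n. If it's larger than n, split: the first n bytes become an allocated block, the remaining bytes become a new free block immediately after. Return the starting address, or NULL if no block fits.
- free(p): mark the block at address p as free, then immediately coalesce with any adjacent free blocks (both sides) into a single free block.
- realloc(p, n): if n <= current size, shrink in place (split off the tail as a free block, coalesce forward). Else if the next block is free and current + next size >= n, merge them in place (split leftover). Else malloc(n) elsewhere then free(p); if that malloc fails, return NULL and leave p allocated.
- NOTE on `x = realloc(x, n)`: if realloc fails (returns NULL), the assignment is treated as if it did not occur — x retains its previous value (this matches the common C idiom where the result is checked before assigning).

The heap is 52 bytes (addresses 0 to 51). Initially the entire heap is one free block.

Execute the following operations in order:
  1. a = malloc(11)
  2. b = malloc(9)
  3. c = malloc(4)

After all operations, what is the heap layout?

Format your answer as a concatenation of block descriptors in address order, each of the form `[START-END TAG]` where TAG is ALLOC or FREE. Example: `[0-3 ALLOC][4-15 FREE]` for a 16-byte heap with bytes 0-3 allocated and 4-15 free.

Op 1: a = malloc(11) -> a = 0; heap: [0-10 ALLOC][11-51 FREE]
Op 2: b = malloc(9) -> b = 11; heap: [0-10 ALLOC][11-19 ALLOC][20-51 FREE]
Op 3: c = malloc(4) -> c = 20; heap: [0-10 ALLOC][11-19 ALLOC][20-23 ALLOC][24-51 FREE]

Answer: [0-10 ALLOC][11-19 ALLOC][20-23 ALLOC][24-51 FREE]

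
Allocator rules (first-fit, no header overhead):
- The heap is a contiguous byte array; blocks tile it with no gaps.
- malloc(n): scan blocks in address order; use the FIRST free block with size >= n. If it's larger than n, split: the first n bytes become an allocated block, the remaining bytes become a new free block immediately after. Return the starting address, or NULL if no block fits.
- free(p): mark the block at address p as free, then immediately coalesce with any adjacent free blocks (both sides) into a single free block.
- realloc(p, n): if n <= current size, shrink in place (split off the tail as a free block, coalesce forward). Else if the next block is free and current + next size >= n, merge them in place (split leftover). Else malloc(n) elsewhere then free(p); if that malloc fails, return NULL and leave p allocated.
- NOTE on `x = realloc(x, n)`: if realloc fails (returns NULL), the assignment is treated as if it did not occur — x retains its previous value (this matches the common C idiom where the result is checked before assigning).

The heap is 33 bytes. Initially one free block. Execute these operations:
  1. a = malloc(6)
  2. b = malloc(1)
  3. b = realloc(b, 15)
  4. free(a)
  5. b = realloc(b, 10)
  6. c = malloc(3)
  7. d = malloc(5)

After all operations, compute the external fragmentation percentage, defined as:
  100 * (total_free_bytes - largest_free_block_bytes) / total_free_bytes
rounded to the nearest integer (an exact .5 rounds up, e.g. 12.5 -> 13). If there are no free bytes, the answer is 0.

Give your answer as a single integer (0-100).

Op 1: a = malloc(6) -> a = 0; heap: [0-5 ALLOC][6-32 FREE]
Op 2: b = malloc(1) -> b = 6; heap: [0-5 ALLOC][6-6 ALLOC][7-32 FREE]
Op 3: b = realloc(b, 15) -> b = 6; heap: [0-5 ALLOC][6-20 ALLOC][21-32 FREE]
Op 4: free(a) -> (freed a); heap: [0-5 FREE][6-20 ALLOC][21-32 FREE]
Op 5: b = realloc(b, 10) -> b = 6; heap: [0-5 FREE][6-15 ALLOC][16-32 FREE]
Op 6: c = malloc(3) -> c = 0; heap: [0-2 ALLOC][3-5 FREE][6-15 ALLOC][16-32 FREE]
Op 7: d = malloc(5) -> d = 16; heap: [0-2 ALLOC][3-5 FREE][6-15 ALLOC][16-20 ALLOC][21-32 FREE]
Free blocks: [3 12] total_free=15 largest=12 -> 100*(15-12)/15 = 300/15 = 20

Answer: 20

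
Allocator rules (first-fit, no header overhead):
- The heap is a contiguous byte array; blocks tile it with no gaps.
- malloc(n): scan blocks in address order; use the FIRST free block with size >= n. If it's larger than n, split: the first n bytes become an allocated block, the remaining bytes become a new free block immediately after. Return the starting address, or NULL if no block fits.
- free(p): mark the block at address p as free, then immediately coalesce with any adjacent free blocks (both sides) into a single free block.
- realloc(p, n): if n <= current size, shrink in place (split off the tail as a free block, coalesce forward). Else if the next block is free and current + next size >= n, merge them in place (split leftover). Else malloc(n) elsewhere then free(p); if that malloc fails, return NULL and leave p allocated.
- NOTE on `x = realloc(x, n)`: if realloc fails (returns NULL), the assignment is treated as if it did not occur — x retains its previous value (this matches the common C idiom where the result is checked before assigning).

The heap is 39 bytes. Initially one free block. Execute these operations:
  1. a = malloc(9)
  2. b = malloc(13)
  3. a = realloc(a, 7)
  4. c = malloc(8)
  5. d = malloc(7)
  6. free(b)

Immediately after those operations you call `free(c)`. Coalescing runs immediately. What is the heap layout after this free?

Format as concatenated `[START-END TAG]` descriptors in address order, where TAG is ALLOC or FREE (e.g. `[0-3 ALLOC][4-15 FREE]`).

Op 1: a = malloc(9) -> a = 0; heap: [0-8 ALLOC][9-38 FREE]
Op 2: b = malloc(13) -> b = 9; heap: [0-8 ALLOC][9-21 ALLOC][22-38 FREE]
Op 3: a = realloc(a, 7) -> a = 0; heap: [0-6 ALLOC][7-8 FREE][9-21 ALLOC][22-38 FREE]
Op 4: c = malloc(8) -> c = 22; heap: [0-6 ALLOC][7-8 FREE][9-21 ALLOC][22-29 ALLOC][30-38 FREE]
Op 5: d = malloc(7) -> d = 30; heap: [0-6 ALLOC][7-8 FREE][9-21 ALLOC][22-29 ALLOC][30-36 ALLOC][37-38 FREE]
Op 6: free(b) -> (freed b); heap: [0-6 ALLOC][7-21 FREE][22-29 ALLOC][30-36 ALLOC][37-38 FREE]
free(c): c = 22 -> block [22-29 ALLOC]; mark free, coalesce with adjacent free neighbors -> [0-6 ALLOC][7-29 FREE][30-36 ALLOC][37-38 FREE]

Answer: [0-6 ALLOC][7-29 FREE][30-36 ALLOC][37-38 FREE]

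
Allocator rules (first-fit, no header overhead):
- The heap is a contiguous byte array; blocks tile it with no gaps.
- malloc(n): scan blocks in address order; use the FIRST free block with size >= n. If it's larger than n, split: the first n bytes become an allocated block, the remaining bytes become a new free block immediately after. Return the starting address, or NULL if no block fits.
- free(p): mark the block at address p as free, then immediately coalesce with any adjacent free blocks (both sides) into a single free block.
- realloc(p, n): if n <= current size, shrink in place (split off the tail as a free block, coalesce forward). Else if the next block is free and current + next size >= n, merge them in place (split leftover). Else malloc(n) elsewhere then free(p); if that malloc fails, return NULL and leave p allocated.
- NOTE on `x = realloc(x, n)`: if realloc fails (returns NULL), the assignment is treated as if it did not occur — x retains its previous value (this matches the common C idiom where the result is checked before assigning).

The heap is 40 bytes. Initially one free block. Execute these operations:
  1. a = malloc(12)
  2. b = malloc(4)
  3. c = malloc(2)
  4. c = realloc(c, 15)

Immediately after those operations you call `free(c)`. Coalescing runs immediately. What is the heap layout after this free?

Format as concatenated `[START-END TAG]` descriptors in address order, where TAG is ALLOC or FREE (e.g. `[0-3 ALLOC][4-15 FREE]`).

Op 1: a = malloc(12) -> a = 0; heap: [0-11 ALLOC][12-39 FREE]
Op 2: b = malloc(4) -> b = 12; heap: [0-11 ALLOC][12-15 ALLOC][16-39 FREE]
Op 3: c = malloc(2) -> c = 16; heap: [0-11 ALLOC][12-15 ALLOC][16-17 ALLOC][18-39 FREE]
Op 4: c = realloc(c, 15) -> c = 16; heap: [0-11 ALLOC][12-15 ALLOC][16-30 ALLOC][31-39 FREE]
free(c): c = 16 -> block [16-30 ALLOC]; mark free, coalesce with adjacent free neighbors -> [0-11 ALLOC][12-15 ALLOC][16-39 FREE]

Answer: [0-11 ALLOC][12-15 ALLOC][16-39 FREE]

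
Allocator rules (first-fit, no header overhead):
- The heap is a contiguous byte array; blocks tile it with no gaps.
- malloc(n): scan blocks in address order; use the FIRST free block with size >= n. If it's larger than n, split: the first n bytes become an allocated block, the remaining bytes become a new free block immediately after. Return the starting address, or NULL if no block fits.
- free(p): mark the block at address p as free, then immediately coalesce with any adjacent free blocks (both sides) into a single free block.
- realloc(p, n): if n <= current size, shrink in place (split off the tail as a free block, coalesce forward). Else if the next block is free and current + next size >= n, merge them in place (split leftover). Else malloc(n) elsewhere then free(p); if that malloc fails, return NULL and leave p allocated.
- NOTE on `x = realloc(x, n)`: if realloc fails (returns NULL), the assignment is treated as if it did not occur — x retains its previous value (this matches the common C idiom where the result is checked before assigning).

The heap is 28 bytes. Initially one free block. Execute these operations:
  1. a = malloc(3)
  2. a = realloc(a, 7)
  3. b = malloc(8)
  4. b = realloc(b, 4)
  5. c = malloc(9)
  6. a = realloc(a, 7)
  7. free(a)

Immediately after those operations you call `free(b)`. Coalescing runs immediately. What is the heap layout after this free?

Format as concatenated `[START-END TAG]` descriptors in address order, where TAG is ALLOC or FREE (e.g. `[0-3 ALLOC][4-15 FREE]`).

Op 1: a = malloc(3) -> a = 0; heap: [0-2 ALLOC][3-27 FREE]
Op 2: a = realloc(a, 7) -> a = 0; heap: [0-6 ALLOC][7-27 FREE]
Op 3: b = malloc(8) -> b = 7; heap: [0-6 ALLOC][7-14 ALLOC][15-27 FREE]
Op 4: b = realloc(b, 4) -> b = 7; heap: [0-6 ALLOC][7-10 ALLOC][11-27 FREE]
Op 5: c = malloc(9) -> c = 11; heap: [0-6 ALLOC][7-10 ALLOC][11-19 ALLOC][20-27 FREE]
Op 6: a = realloc(a, 7) -> a = 0; heap: [0-6 ALLOC][7-10 ALLOC][11-19 ALLOC][20-27 FREE]
Op 7: free(a) -> (freed a); heap: [0-6 FREE][7-10 ALLOC][11-19 ALLOC][20-27 FREE]
free(b): b = 7 -> block [7-10 ALLOC]; mark free, coalesce with adjacent free neighbors -> [0-10 FREE][11-19 ALLOC][20-27 FREE]

Answer: [0-10 FREE][11-19 ALLOC][20-27 FREE]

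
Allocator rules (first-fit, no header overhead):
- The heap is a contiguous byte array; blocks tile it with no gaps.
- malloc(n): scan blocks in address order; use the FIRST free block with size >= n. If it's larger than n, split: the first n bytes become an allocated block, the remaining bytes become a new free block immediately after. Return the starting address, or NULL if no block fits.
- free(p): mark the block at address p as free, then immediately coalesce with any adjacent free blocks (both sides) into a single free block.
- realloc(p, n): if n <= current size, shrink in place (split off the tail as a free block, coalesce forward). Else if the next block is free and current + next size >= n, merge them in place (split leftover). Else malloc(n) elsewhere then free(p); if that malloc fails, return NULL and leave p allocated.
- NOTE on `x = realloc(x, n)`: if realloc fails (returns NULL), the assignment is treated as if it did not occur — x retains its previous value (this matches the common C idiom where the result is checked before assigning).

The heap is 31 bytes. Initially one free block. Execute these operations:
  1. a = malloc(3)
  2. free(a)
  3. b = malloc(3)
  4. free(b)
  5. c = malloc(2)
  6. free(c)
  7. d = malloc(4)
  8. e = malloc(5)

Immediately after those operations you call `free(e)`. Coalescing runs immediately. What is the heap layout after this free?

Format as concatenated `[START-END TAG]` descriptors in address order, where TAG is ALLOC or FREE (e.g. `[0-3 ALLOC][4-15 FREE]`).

Answer: [0-3 ALLOC][4-30 FREE]

Derivation:
Op 1: a = malloc(3) -> a = 0; heap: [0-2 ALLOC][3-30 FREE]
Op 2: free(a) -> (freed a); heap: [0-30 FREE]
Op 3: b = malloc(3) -> b = 0; heap: [0-2 ALLOC][3-30 FREE]
Op 4: free(b) -> (freed b); heap: [0-30 FREE]
Op 5: c = malloc(2) -> c = 0; heap: [0-1 ALLOC][2-30 FREE]
Op 6: free(c) -> (freed c); heap: [0-30 FREE]
Op 7: d = malloc(4) -> d = 0; heap: [0-3 ALLOC][4-30 FREE]
Op 8: e = malloc(5) -> e = 4; heap: [0-3 ALLOC][4-8 ALLOC][9-30 FREE]
free(e): e = 4 -> block [4-8 ALLOC]; mark free, coalesce with adjacent free neighbors -> [0-3 ALLOC][4-30 FREE]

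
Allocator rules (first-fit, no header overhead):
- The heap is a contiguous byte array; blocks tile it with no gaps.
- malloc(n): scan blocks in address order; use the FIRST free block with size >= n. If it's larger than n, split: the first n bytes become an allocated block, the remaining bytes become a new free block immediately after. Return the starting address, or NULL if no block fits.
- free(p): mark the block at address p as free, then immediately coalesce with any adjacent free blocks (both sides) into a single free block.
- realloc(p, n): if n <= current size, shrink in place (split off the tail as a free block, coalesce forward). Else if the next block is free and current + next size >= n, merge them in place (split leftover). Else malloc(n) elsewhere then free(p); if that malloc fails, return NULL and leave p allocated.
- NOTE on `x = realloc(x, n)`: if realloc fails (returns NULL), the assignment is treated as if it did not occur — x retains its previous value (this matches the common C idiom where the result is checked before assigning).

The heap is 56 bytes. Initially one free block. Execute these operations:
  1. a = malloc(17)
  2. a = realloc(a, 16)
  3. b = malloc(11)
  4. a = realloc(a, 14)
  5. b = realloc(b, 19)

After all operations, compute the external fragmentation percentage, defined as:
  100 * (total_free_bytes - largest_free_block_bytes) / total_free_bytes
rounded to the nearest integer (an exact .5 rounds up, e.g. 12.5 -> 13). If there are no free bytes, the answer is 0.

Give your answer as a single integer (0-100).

Op 1: a = malloc(17) -> a = 0; heap: [0-16 ALLOC][17-55 FREE]
Op 2: a = realloc(a, 16) -> a = 0; heap: [0-15 ALLOC][16-55 FREE]
Op 3: b = malloc(11) -> b = 16; heap: [0-15 ALLOC][16-26 ALLOC][27-55 FREE]
Op 4: a = realloc(a, 14) -> a = 0; heap: [0-13 ALLOC][14-15 FREE][16-26 ALLOC][27-55 FREE]
Op 5: b = realloc(b, 19) -> b = 16; heap: [0-13 ALLOC][14-15 FREE][16-34 ALLOC][35-55 FREE]
Free blocks: [2 21] total_free=23 largest=21 -> 100*(23-21)/23 = 200/23 ≈ 8.696 -> rounds to 9

Answer: 9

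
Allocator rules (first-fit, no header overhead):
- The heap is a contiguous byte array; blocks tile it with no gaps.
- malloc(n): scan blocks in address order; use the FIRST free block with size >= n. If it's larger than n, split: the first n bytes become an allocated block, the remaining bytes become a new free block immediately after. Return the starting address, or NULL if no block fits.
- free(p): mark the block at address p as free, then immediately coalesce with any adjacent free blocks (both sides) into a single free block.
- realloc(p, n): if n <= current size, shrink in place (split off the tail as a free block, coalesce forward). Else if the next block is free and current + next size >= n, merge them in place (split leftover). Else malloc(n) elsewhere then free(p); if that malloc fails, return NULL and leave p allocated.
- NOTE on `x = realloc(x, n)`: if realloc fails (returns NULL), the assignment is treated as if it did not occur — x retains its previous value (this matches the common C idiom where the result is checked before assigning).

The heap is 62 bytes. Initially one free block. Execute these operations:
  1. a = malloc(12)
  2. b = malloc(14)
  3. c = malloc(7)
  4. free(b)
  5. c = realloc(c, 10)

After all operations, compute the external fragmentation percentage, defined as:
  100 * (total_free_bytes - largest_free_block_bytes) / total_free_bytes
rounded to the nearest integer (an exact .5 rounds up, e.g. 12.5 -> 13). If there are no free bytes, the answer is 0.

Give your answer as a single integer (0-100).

Op 1: a = malloc(12) -> a = 0; heap: [0-11 ALLOC][12-61 FREE]
Op 2: b = malloc(14) -> b = 12; heap: [0-11 ALLOC][12-25 ALLOC][26-61 FREE]
Op 3: c = malloc(7) -> c = 26; heap: [0-11 ALLOC][12-25 ALLOC][26-32 ALLOC][33-61 FREE]
Op 4: free(b) -> (freed b); heap: [0-11 ALLOC][12-25 FREE][26-32 ALLOC][33-61 FREE]
Op 5: c = realloc(c, 10) -> c = 26; heap: [0-11 ALLOC][12-25 FREE][26-35 ALLOC][36-61 FREE]
Free blocks: [14 26] total_free=40 largest=26 -> 100*(40-26)/40 = 1400/40 = 35

Answer: 35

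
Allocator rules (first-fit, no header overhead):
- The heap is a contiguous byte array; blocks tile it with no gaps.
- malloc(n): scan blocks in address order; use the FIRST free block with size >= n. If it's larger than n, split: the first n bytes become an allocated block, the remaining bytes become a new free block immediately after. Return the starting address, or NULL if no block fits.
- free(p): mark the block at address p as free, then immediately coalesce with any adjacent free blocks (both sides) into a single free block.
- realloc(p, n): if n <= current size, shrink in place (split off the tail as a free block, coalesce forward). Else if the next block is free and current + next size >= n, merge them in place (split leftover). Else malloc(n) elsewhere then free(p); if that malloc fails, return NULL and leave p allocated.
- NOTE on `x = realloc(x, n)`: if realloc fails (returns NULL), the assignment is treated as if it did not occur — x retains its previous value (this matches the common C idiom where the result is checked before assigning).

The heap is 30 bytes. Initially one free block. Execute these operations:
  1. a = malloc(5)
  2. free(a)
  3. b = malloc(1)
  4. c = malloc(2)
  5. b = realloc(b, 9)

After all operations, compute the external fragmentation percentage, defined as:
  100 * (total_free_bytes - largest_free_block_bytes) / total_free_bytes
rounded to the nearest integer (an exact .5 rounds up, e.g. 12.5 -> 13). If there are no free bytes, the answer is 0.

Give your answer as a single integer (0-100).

Answer: 5

Derivation:
Op 1: a = malloc(5) -> a = 0; heap: [0-4 ALLOC][5-29 FREE]
Op 2: free(a) -> (freed a); heap: [0-29 FREE]
Op 3: b = malloc(1) -> b = 0; heap: [0-0 ALLOC][1-29 FREE]
Op 4: c = malloc(2) -> c = 1; heap: [0-0 ALLOC][1-2 ALLOC][3-29 FREE]
Op 5: b = realloc(b, 9) -> b = 3; heap: [0-0 FREE][1-2 ALLOC][3-11 ALLOC][12-29 FREE]
Free blocks: [1 18] total_free=19 largest=18 -> 100*(19-18)/19 = 100/19 ≈ 5.263 -> rounds to 5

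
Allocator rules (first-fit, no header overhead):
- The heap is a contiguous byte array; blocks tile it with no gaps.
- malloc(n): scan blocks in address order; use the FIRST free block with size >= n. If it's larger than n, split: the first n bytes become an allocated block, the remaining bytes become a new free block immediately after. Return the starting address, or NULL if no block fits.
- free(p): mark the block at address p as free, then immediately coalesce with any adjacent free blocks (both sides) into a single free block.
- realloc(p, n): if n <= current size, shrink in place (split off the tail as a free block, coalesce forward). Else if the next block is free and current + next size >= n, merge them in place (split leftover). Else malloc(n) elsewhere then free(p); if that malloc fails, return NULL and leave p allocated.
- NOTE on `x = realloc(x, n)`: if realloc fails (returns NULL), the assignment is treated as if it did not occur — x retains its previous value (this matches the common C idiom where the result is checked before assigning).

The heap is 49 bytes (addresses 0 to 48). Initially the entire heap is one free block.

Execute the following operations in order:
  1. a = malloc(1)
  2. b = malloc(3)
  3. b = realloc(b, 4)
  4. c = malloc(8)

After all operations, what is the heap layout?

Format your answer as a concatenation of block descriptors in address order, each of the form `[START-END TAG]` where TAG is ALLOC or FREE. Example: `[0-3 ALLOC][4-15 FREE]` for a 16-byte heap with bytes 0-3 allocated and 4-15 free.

Op 1: a = malloc(1) -> a = 0; heap: [0-0 ALLOC][1-48 FREE]
Op 2: b = malloc(3) -> b = 1; heap: [0-0 ALLOC][1-3 ALLOC][4-48 FREE]
Op 3: b = realloc(b, 4) -> b = 1; heap: [0-0 ALLOC][1-4 ALLOC][5-48 FREE]
Op 4: c = malloc(8) -> c = 5; heap: [0-0 ALLOC][1-4 ALLOC][5-12 ALLOC][13-48 FREE]

Answer: [0-0 ALLOC][1-4 ALLOC][5-12 ALLOC][13-48 FREE]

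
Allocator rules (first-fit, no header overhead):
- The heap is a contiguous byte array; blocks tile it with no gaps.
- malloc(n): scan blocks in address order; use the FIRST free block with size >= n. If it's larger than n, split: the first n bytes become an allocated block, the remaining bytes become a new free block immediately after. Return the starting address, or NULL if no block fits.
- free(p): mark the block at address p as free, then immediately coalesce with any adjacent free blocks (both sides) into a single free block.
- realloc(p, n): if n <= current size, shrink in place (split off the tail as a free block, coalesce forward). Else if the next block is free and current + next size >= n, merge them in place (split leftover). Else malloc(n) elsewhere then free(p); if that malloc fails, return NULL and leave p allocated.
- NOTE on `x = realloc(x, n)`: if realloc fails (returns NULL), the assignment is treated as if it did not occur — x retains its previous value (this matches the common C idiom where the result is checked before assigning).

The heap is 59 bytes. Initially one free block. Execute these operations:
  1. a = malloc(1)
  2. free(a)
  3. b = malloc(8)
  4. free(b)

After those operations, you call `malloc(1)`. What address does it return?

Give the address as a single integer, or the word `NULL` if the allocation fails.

Answer: 0

Derivation:
Op 1: a = malloc(1) -> a = 0; heap: [0-0 ALLOC][1-58 FREE]
Op 2: free(a) -> (freed a); heap: [0-58 FREE]
Op 3: b = malloc(8) -> b = 0; heap: [0-7 ALLOC][8-58 FREE]
Op 4: free(b) -> (freed b); heap: [0-58 FREE]
malloc(1): first-fit scan over [0-58 FREE] -> 0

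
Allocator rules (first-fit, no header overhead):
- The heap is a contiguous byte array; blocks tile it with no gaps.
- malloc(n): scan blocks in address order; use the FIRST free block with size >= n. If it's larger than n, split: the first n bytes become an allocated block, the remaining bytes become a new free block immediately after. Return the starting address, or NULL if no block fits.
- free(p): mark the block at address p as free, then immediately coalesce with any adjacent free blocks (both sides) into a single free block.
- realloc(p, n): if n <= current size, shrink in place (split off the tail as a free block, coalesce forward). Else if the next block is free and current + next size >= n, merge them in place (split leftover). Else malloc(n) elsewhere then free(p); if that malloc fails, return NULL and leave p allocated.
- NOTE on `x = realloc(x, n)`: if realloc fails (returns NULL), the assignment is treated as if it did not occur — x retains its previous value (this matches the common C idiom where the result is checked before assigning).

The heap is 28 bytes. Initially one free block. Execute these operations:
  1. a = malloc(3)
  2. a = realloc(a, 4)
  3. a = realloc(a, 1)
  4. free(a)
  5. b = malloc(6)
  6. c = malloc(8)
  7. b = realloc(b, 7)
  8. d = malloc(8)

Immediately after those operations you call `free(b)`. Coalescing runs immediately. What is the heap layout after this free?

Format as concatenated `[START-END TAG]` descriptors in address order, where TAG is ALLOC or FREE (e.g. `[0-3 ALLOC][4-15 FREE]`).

Op 1: a = malloc(3) -> a = 0; heap: [0-2 ALLOC][3-27 FREE]
Op 2: a = realloc(a, 4) -> a = 0; heap: [0-3 ALLOC][4-27 FREE]
Op 3: a = realloc(a, 1) -> a = 0; heap: [0-0 ALLOC][1-27 FREE]
Op 4: free(a) -> (freed a); heap: [0-27 FREE]
Op 5: b = malloc(6) -> b = 0; heap: [0-5 ALLOC][6-27 FREE]
Op 6: c = malloc(8) -> c = 6; heap: [0-5 ALLOC][6-13 ALLOC][14-27 FREE]
Op 7: b = realloc(b, 7) -> b = 14; heap: [0-5 FREE][6-13 ALLOC][14-20 ALLOC][21-27 FREE]
Op 8: d = malloc(8) -> d = NULL; heap: [0-5 FREE][6-13 ALLOC][14-20 ALLOC][21-27 FREE]
free(b): b = 14 -> block [14-20 ALLOC]; mark free, coalesce with adjacent free neighbors -> [0-5 FREE][6-13 ALLOC][14-27 FREE]

Answer: [0-5 FREE][6-13 ALLOC][14-27 FREE]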